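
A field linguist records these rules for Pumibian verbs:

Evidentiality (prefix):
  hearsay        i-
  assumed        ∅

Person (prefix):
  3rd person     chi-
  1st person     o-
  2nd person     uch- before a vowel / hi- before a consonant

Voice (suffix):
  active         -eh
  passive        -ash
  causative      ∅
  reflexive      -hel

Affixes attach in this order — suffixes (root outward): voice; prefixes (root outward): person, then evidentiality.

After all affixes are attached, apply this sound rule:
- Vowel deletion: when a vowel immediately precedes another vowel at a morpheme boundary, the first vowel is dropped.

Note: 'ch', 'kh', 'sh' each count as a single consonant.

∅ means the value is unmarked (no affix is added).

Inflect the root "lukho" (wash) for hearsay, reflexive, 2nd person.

Attach person 2nd person hi- (before consonant 'l') → hilukho.
Attach evidentiality hearsay i- → ihilukho.
Attach voice reflexive -hel → ihilukhohel.
Vowel deletion: no change.

ihilukhohel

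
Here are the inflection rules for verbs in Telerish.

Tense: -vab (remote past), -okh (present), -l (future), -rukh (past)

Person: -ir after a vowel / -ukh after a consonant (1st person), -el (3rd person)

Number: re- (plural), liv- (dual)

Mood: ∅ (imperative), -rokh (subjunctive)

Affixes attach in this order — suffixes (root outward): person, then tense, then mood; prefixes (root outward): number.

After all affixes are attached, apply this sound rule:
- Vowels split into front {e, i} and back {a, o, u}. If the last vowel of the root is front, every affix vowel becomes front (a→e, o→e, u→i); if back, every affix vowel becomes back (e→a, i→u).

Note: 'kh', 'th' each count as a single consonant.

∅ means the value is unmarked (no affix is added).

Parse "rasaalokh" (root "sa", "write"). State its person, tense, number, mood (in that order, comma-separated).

3rd person, present, plural, imperative

Segment: re-sa-el-okh.
person: -el → 3rd person.
tense: -okh → present.
number: re- → plural.
mood: ∅ → imperative.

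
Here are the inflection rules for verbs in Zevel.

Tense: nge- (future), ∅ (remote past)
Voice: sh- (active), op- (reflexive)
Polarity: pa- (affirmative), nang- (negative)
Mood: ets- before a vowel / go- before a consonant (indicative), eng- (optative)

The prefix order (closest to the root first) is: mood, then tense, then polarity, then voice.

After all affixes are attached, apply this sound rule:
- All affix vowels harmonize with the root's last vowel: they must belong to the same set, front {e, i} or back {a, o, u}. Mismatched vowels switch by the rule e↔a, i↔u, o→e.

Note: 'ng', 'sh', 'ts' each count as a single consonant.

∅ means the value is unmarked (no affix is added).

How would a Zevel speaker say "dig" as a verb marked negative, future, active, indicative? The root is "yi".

Attach mood indicative go- (before consonant 'y') → goyi.
Attach tense future nge- → ngegoyi.
Attach polarity negative nang- → nangngegoyi.
Attach voice active sh- → shnangngegoyi.
Apply vowel harmony: shnangngegoyi → shnengngegeyi.

shnengngegeyi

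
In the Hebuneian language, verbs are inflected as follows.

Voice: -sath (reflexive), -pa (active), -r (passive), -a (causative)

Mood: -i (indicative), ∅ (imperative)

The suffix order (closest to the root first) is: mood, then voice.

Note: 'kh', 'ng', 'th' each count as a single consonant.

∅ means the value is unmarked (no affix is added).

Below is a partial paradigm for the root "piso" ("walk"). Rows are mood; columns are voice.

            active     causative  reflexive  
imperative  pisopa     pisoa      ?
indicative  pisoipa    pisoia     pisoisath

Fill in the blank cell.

pisosath

mood = imperative: zero marking, form stays piso.
Attach voice reflexive -sath → pisosath.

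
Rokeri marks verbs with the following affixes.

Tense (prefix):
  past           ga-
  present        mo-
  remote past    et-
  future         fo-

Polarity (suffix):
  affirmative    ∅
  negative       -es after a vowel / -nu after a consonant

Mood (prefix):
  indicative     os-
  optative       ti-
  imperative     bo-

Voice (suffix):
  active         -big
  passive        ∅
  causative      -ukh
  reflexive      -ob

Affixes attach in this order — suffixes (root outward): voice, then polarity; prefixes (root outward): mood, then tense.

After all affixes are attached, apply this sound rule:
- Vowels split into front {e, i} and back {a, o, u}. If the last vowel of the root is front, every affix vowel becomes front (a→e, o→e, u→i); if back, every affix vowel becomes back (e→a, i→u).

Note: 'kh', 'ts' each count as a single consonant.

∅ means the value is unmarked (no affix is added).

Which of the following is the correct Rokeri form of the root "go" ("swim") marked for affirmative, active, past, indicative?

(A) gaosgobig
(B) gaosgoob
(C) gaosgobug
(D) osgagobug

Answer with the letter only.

C

Attach voice active -big → gobig.
Attach mood indicative os- → osgobig.
Attach tense past ga- → gaosgobig.
polarity = affirmative: zero marking, form stays gaosgobig.
Apply vowel harmony: gaosgobig → gaosgobug.
So the correct form is gaosgobug, option (C).
(A) gaosgobig is wrong: it fails to apply the sound rule(s).
(B) gaosgoob is wrong: it uses reflexive instead of active for voice.
(D) osgagobug is wrong: it has the affixes in the wrong order.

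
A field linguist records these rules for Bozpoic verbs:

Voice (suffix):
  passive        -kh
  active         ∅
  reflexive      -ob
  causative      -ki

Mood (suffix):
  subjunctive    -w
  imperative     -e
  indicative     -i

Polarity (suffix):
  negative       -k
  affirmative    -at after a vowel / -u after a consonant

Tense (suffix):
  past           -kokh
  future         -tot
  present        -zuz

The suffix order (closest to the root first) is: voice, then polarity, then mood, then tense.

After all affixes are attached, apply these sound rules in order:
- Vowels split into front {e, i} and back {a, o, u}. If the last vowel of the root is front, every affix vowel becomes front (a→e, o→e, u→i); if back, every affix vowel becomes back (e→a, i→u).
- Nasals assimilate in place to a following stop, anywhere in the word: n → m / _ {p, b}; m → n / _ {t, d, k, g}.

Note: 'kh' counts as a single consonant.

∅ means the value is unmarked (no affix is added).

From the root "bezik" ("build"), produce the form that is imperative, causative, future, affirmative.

bezikkietetet

Attach voice causative -ki → bezikki.
Attach polarity affirmative -at (after vowel 'i') → bezikkiat.
Attach mood imperative -e → bezikkiate.
Attach tense future -tot → bezikkiatetot.
Apply vowel harmony: bezikkiatetot → bezikkietetet.
Nasal assimilation: no change.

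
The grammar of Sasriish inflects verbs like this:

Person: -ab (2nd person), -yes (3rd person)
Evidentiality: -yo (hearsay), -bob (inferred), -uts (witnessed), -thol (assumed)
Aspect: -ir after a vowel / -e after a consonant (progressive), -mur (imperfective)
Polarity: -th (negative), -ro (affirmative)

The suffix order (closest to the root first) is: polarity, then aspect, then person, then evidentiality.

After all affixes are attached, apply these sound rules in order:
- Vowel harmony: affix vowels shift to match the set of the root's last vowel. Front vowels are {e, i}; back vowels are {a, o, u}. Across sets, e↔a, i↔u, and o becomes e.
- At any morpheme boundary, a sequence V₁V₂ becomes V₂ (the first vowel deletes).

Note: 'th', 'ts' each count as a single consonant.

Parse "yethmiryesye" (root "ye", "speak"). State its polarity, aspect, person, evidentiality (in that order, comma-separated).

Segment: ye-th-mur-yes-yo.
polarity: -th → negative.
aspect: -mur → imperfective.
person: -yes → 3rd person.
evidentiality: -yo → hearsay.

negative, imperfective, 3rd person, hearsay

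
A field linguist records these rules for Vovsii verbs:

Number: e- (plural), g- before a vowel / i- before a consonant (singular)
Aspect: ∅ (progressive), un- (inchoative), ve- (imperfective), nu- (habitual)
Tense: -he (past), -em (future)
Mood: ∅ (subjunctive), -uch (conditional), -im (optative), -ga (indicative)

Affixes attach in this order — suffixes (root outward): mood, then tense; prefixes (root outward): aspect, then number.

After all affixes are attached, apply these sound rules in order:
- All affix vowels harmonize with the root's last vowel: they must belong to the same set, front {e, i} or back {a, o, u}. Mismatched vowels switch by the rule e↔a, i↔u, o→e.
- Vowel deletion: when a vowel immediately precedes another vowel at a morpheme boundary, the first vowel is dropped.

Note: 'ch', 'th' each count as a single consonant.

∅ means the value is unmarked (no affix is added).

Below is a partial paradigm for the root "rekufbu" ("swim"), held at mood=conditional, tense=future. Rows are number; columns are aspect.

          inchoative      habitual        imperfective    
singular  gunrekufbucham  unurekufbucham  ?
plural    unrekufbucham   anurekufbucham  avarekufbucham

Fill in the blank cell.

uvarekufbucham

Attach mood conditional -uch → rekufbuuch.
Attach tense future -em → rekufbuuchem.
Attach aspect imperfective ve- → verekufbuuchem.
Attach number singular i- (before consonant 'v') → iverekufbuuchem.
Apply vowel harmony: iverekufbuuchem → uvarekufbuucham.
Apply vowel deletion: uvarekufbuucham → uvarekufbucham.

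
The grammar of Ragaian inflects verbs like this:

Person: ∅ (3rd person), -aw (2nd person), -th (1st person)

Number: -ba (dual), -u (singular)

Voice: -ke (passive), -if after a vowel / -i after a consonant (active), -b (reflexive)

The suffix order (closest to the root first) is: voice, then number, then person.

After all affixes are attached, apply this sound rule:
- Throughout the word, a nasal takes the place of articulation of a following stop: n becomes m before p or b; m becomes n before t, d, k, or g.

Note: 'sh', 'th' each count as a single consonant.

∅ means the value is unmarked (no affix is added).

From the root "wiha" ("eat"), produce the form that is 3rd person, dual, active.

Attach voice active -if (after vowel 'a') → wihaif.
Attach number dual -ba → wihaifba.
person = 3rd person: zero marking, form stays wihaifba.
Nasal assimilation: no change.

wihaifba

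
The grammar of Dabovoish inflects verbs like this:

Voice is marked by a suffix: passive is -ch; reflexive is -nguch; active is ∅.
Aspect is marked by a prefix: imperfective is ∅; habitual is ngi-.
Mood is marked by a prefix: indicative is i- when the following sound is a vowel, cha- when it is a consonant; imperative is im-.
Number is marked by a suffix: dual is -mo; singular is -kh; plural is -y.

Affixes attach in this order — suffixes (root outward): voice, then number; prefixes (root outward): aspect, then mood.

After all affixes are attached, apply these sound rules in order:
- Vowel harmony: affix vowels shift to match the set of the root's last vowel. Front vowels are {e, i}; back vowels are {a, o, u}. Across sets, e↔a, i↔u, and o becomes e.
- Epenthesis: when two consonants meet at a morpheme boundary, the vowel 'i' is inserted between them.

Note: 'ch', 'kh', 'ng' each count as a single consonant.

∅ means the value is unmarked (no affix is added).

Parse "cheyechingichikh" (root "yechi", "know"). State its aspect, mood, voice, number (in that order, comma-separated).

Segment: cha-yechi-nguch-kh.
aspect: ∅ → imperfective.
mood: i/cha- → indicative.
voice: -nguch → reflexive.
number: -kh → singular.

imperfective, indicative, reflexive, singular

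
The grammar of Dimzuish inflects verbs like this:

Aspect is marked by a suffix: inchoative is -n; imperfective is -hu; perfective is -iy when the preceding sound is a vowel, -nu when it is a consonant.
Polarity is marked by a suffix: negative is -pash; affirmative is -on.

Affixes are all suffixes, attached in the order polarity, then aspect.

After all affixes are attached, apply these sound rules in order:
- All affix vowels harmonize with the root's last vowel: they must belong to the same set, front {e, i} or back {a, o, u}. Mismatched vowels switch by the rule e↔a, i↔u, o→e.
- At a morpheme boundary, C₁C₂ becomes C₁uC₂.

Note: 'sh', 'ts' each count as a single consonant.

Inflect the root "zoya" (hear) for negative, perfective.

Attach polarity negative -pash → zoyapash.
Attach aspect perfective -nu (after consonant 'sh') → zoyapashnu.
Vowel harmony: no change.
Apply epenthesis: zoyapashnu → zoyapashunu.

zoyapashunu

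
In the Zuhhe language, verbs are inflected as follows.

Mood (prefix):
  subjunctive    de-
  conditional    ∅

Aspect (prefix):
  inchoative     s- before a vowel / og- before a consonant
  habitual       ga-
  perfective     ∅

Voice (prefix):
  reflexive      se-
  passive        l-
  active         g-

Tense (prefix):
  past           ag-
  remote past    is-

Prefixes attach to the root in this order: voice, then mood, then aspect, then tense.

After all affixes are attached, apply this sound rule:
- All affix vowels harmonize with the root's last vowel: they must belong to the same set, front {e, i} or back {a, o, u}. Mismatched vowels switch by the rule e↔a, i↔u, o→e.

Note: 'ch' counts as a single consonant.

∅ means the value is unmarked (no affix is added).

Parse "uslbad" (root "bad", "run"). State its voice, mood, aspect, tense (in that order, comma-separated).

passive, conditional, perfective, remote past

Segment: is-l-bad.
voice: l- → passive.
mood: ∅ → conditional.
aspect: ∅ → perfective.
tense: is- → remote past.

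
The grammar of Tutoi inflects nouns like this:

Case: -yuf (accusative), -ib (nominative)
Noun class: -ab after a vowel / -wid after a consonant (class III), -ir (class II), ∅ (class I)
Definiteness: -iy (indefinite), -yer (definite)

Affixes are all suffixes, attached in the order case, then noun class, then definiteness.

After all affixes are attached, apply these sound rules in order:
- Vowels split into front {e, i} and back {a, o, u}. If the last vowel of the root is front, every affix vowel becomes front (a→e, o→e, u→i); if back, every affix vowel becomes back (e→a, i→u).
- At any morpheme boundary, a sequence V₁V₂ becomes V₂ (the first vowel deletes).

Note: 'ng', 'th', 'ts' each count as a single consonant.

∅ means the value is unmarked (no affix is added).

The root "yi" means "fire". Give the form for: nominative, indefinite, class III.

Attach case nominative -ib → yiib.
Attach noun class class III -wid (after consonant 'b') → yiibwid.
Attach definiteness indefinite -iy → yiibwidiy.
Vowel harmony: no change.
Apply vowel deletion: yiibwidiy → yibwidiy.

yibwidiy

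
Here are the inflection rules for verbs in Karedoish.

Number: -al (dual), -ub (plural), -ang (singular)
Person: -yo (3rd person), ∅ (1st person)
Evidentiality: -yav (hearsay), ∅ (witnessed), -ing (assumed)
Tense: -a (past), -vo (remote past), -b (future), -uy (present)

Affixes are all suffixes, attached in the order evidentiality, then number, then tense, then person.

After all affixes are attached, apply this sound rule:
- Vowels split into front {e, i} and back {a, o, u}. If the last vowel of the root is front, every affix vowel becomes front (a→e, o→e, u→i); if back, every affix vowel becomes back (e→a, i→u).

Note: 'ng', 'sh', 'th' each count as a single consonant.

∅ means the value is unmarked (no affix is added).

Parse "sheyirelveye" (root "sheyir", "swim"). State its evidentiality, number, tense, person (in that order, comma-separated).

witnessed, dual, remote past, 3rd person

Segment: sheyir-al-vo-yo.
evidentiality: ∅ → witnessed.
number: -al → dual.
tense: -vo → remote past.
person: -yo → 3rd person.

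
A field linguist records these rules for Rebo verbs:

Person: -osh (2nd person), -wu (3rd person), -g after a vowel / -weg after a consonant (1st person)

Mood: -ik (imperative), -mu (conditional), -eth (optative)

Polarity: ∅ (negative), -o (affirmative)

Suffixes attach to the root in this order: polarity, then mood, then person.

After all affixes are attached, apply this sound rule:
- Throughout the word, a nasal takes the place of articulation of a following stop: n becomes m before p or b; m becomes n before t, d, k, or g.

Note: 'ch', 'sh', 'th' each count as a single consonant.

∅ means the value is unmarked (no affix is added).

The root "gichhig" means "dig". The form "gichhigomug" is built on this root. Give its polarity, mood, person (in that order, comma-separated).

Segment: gichhig-o-mu-g.
polarity: -o → affirmative.
mood: -mu → conditional.
person: -g/weg → 1st person.

affirmative, conditional, 1st person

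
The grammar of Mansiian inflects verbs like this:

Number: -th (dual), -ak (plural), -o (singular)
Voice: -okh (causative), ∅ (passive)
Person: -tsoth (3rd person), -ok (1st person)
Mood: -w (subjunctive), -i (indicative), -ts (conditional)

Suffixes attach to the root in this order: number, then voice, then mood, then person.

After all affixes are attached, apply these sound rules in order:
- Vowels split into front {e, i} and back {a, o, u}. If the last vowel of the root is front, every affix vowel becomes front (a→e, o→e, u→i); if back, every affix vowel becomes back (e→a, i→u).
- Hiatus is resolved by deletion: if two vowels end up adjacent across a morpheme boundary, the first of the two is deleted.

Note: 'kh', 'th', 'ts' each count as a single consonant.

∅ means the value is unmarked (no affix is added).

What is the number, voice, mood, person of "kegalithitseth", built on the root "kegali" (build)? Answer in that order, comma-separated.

dual, passive, indicative, 3rd person

Segment: kegali-th-i-tsoth.
number: -th → dual.
voice: ∅ → passive.
mood: -i → indicative.
person: -tsoth → 3rd person.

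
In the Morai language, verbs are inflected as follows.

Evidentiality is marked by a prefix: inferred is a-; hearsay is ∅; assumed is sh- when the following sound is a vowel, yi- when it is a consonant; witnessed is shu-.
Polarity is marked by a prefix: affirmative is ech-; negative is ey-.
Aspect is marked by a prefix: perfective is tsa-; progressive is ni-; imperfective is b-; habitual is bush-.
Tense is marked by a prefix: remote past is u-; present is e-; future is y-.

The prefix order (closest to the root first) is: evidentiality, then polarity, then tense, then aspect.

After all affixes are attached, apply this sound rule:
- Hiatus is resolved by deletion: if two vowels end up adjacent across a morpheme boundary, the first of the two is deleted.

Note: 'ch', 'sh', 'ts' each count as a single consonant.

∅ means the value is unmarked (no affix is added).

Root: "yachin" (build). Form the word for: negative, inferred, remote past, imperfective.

Attach evidentiality inferred a- → ayachin.
Attach polarity negative ey- → eyayachin.
Attach tense remote past u- → ueyayachin.
Attach aspect imperfective b- → bueyayachin.
Apply vowel deletion: bueyayachin → beyayachin.

beyayachin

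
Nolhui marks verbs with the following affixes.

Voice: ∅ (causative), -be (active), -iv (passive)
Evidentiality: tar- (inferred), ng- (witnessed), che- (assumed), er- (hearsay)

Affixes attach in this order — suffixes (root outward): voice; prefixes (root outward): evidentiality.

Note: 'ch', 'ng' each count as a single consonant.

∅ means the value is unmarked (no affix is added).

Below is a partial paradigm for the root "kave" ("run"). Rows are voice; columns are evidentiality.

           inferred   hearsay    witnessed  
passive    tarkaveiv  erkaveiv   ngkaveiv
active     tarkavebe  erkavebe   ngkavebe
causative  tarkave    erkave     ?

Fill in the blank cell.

Attach evidentiality witnessed ng- → ngkave.
voice = causative: zero marking, form stays ngkave.

ngkave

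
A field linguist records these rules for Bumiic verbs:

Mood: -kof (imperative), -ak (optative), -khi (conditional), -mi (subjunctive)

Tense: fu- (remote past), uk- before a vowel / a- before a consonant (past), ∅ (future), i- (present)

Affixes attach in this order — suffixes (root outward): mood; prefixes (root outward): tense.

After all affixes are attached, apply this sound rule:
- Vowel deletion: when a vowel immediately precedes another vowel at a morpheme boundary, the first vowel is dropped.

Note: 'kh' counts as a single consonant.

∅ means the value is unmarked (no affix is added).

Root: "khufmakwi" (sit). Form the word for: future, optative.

khufmakwak

Attach mood optative -ak → khufmakwiak.
tense = future: zero marking, form stays khufmakwiak.
Apply vowel deletion: khufmakwiak → khufmakwak.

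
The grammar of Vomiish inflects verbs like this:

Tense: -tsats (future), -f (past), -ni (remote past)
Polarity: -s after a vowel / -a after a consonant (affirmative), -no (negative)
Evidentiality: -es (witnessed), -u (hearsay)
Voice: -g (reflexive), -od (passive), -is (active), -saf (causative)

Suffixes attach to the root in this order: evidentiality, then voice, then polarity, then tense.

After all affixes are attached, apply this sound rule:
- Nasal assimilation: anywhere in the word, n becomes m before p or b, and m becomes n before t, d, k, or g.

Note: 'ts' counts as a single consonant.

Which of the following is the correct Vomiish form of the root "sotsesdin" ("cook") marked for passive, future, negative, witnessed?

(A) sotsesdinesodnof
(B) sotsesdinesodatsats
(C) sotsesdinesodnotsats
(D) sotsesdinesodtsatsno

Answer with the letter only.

Attach evidentiality witnessed -es → sotsesdines.
Attach voice passive -od → sotsesdinesod.
Attach polarity negative -no → sotsesdinesodno.
Attach tense future -tsats → sotsesdinesodnotsats.
Nasal assimilation: no change.
So the correct form is sotsesdinesodnotsats, option (C).
(D) sotsesdinesodtsatsno is wrong: it has the affixes in the wrong order.
(A) sotsesdinesodnof is wrong: it uses past instead of future for tense.
(B) sotsesdinesodatsats is wrong: it uses affirmative instead of negative for polarity.

C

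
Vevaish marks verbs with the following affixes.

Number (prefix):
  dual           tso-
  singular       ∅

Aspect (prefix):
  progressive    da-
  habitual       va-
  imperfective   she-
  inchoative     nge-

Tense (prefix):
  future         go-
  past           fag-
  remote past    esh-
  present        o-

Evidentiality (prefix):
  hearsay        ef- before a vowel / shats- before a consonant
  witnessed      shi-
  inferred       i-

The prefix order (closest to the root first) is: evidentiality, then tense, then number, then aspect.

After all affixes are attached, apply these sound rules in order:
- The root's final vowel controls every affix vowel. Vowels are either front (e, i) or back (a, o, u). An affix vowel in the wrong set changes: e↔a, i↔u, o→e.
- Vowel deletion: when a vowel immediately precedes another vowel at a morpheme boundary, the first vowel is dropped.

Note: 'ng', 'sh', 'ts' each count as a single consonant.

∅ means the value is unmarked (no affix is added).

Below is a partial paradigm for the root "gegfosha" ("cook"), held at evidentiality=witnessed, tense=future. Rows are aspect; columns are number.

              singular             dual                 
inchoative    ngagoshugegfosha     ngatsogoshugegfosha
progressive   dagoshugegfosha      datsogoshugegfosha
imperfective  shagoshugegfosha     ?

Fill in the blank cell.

Attach evidentiality witnessed shi- → shigegfosha.
Attach tense future go- → goshigegfosha.
Attach number dual tso- → tsogoshigegfosha.
Attach aspect imperfective she- → shetsogoshigegfosha.
Apply vowel harmony: shetsogoshigegfosha → shatsogoshugegfosha.
Vowel deletion: no change.

shatsogoshugegfosha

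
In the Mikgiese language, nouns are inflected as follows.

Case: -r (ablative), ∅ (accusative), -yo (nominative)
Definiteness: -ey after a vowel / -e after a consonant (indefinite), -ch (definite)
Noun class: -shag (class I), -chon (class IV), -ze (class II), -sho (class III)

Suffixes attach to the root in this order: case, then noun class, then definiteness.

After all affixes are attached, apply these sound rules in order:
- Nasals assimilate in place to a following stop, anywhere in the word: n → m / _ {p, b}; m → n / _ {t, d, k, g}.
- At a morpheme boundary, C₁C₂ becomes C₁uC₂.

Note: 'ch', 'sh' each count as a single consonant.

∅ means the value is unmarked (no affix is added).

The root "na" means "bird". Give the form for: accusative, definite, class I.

case = accusative: zero marking, form stays na.
Attach noun class class I -shag → nashag.
Attach definiteness definite -ch → nashagch.
Nasal assimilation: no change.
Apply epenthesis: nashagch → nashaguch.

nashaguch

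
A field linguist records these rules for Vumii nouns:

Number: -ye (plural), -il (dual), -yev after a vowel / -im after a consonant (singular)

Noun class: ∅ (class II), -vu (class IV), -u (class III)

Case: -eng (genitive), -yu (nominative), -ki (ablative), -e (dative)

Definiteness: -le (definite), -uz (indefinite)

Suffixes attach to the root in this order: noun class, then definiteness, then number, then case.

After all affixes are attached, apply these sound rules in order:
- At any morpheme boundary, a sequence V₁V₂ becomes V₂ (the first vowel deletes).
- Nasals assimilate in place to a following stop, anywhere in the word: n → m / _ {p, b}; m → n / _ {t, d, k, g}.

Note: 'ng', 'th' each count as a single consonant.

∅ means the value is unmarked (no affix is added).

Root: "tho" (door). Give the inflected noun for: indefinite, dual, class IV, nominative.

Attach noun class class IV -vu → thovu.
Attach definiteness indefinite -uz → thovuuz.
Attach number dual -il → thovuuzil.
Attach case nominative -yu → thovuuzilyu.
Apply vowel deletion: thovuuzilyu → thovuzilyu.
Nasal assimilation: no change.

thovuzilyu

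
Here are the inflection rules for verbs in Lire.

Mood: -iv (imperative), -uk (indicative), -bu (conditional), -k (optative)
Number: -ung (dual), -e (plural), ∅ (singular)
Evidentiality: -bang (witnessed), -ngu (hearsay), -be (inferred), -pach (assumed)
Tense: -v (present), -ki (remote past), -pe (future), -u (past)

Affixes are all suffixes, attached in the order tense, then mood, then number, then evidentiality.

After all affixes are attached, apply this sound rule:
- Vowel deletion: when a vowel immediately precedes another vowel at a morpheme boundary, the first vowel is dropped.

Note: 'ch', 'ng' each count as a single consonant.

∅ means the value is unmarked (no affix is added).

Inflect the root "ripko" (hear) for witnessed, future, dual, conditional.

ripkopebungbang

Attach tense future -pe → ripkope.
Attach mood conditional -bu → ripkopebu.
Attach number dual -ung → ripkopebuung.
Attach evidentiality witnessed -bang → ripkopebuungbang.
Apply vowel deletion: ripkopebuungbang → ripkopebungbang.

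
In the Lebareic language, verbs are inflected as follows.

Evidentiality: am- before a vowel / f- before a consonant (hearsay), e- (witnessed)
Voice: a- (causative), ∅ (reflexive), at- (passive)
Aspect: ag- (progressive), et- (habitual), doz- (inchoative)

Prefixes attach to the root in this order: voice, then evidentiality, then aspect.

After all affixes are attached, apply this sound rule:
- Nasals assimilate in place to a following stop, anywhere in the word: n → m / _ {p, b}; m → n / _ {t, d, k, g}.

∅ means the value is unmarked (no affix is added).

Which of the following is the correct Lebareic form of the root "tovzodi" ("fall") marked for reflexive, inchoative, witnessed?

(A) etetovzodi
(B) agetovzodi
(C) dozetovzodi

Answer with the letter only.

C

voice = reflexive: zero marking, form stays tovzodi.
Attach evidentiality witnessed e- → etovzodi.
Attach aspect inchoative doz- → dozetovzodi.
Nasal assimilation: no change.
So the correct form is dozetovzodi, option (C).
(B) agetovzodi is wrong: it uses progressive instead of inchoative for aspect.
(A) etetovzodi is wrong: it uses habitual instead of inchoative for aspect.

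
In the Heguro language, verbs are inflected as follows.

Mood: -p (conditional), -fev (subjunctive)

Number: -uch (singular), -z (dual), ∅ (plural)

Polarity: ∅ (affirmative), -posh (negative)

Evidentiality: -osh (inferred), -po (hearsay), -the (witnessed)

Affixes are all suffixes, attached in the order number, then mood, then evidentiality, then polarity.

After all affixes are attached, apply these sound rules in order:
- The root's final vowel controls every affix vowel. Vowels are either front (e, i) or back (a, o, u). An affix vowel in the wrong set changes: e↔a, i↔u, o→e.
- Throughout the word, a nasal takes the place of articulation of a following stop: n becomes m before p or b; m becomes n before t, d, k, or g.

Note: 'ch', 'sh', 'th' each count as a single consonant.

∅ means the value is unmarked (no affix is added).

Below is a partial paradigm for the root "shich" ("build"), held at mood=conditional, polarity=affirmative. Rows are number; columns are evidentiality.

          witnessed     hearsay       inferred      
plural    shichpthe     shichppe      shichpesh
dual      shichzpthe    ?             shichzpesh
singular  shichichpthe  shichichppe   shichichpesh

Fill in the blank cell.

Attach number dual -z → shichz.
Attach mood conditional -p → shichzp.
Attach evidentiality hearsay -po → shichzppo.
polarity = affirmative: zero marking, form stays shichzppo.
Apply vowel harmony: shichzppo → shichzppe.
Nasal assimilation: no change.

shichzppe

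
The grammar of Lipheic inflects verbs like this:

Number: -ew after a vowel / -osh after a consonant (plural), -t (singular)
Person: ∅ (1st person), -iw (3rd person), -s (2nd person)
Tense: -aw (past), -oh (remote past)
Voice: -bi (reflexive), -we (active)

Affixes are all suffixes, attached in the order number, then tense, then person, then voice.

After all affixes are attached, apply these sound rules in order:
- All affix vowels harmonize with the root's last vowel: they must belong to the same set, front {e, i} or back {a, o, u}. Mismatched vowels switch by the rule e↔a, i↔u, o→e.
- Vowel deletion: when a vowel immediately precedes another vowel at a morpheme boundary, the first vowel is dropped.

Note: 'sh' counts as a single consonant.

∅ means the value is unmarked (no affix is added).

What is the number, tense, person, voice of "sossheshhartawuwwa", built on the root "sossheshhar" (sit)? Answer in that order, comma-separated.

singular, past, 3rd person, active

Segment: sossheshhar-t-aw-iw-we.
number: -t → singular.
tense: -aw → past.
person: -iw → 3rd person.
voice: -we → active.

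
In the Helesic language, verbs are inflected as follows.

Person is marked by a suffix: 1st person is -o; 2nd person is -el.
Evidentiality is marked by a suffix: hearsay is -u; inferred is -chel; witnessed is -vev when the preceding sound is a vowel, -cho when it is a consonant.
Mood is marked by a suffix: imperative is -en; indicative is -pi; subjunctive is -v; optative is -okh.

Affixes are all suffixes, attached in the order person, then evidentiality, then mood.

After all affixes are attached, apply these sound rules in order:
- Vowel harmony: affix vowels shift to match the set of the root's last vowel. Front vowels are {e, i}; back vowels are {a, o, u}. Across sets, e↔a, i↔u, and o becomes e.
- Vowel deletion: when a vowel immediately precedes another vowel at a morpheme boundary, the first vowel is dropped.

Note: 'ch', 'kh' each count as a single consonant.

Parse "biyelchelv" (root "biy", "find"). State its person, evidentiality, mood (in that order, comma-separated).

Segment: biy-el-chel-v.
person: -el → 2nd person.
evidentiality: -chel → inferred.
mood: -v → subjunctive.

2nd person, inferred, subjunctive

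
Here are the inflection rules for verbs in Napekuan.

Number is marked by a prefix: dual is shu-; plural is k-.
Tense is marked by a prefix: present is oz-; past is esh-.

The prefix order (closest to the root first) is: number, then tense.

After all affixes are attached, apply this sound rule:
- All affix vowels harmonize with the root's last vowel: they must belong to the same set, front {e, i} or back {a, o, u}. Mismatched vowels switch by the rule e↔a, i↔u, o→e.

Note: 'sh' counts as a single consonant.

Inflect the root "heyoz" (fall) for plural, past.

ashkheyoz

Attach number plural k- → kheyoz.
Attach tense past esh- → eshkheyoz.
Apply vowel harmony: eshkheyoz → ashkheyoz.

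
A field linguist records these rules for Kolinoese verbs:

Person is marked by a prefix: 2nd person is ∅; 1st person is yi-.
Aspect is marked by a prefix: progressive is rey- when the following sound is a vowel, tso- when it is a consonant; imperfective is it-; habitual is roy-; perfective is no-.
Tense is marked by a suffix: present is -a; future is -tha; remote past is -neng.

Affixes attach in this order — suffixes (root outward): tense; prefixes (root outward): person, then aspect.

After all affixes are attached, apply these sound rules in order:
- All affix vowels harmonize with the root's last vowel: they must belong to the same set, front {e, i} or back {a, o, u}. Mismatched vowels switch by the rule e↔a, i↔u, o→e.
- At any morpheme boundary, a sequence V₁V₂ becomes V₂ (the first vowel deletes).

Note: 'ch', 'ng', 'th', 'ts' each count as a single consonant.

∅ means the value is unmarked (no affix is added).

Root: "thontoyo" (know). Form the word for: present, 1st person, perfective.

noyuthontoya

Attach person 1st person yi- → yithontoyo.
Attach aspect perfective no- → noyithontoyo.
Attach tense present -a → noyithontoyoa.
Apply vowel harmony: noyithontoyoa → noyuthontoyoa.
Apply vowel deletion: noyuthontoyoa → noyuthontoya.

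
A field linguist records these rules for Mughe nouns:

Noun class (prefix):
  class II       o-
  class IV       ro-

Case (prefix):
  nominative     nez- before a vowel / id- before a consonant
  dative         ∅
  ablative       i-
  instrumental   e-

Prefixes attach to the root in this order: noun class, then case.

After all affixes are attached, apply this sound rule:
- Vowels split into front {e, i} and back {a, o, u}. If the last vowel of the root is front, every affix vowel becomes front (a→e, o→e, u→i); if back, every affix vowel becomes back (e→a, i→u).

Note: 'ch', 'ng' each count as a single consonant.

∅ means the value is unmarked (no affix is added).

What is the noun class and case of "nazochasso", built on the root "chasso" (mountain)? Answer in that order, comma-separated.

class II, nominative

Segment: nez-o-chasso.
noun class: o- → class II.
case: nez/id- → nominative.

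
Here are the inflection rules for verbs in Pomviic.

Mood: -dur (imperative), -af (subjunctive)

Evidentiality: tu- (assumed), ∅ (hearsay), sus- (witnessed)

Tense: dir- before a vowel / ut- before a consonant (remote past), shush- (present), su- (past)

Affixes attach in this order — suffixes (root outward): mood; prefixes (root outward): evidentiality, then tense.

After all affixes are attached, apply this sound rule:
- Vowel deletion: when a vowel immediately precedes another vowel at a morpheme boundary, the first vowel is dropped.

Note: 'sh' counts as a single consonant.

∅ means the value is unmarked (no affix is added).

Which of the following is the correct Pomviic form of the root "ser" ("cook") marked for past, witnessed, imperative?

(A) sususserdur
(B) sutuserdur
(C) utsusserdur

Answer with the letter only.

A

Attach evidentiality witnessed sus- → susser.
Attach mood imperative -dur → susserdur.
Attach tense past su- → sususserdur.
Vowel deletion: no change.
So the correct form is sususserdur, option (A).
(B) sutuserdur is wrong: it uses assumed instead of witnessed for evidentiality.
(C) utsusserdur is wrong: it uses remote past instead of past for tense.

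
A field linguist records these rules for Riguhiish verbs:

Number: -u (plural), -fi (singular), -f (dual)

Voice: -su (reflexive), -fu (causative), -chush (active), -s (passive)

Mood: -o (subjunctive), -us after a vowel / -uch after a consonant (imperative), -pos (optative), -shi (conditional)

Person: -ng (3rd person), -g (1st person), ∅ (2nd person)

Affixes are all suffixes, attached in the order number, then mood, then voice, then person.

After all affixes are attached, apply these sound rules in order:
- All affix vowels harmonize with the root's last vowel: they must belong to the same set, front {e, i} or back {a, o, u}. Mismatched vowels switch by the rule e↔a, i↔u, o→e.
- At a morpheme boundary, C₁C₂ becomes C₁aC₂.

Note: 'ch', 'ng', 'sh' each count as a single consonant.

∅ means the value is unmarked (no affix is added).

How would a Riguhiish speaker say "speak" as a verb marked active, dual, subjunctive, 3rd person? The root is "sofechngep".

sofechngepafechishang

Attach number dual -f → sofechngepf.
Attach mood subjunctive -o → sofechngepfo.
Attach voice active -chush → sofechngepfochush.
Attach person 3rd person -ng → sofechngepfochushng.
Apply vowel harmony: sofechngepfochushng → sofechngepfechishng.
Apply epenthesis: sofechngepfechishng → sofechngepafechishang.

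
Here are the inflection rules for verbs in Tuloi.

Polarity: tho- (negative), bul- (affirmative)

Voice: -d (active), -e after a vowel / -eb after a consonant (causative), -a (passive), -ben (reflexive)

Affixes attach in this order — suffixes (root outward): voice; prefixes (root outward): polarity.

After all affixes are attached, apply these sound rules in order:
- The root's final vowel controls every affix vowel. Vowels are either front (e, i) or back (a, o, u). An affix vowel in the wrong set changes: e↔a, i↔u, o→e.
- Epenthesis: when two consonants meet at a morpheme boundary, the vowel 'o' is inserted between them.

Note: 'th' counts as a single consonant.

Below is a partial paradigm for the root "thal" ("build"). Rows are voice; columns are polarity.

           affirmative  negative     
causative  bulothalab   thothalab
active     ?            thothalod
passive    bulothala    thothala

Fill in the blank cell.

bulothalod

Attach voice active -d → thald.
Attach polarity affirmative bul- → bulthald.
Vowel harmony: no change.
Apply epenthesis: bulthald → bulothalod.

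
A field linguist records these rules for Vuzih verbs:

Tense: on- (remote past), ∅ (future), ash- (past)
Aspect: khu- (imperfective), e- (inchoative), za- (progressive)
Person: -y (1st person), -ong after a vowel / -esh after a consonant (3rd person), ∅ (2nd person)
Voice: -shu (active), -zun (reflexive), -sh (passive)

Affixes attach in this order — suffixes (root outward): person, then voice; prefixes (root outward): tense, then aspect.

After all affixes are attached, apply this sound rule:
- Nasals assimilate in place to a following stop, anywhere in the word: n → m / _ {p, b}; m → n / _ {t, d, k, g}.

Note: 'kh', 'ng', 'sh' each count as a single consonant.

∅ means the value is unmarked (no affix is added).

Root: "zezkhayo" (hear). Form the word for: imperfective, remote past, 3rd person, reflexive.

khuonzezkhayoongzun

Attach tense remote past on- → onzezkhayo.
Attach aspect imperfective khu- → khuonzezkhayo.
Attach person 3rd person -ong (after vowel 'o') → khuonzezkhayoong.
Attach voice reflexive -zun → khuonzezkhayoongzun.
Nasal assimilation: no change.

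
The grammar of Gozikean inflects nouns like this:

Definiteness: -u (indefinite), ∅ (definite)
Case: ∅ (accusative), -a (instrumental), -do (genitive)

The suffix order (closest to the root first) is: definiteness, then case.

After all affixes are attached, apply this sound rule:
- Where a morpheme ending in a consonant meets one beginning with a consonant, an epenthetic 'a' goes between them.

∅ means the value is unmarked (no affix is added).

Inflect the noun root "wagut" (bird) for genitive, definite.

definiteness = definite: zero marking, form stays wagut.
Attach case genitive -do → wagutdo.
Apply epenthesis: wagutdo → wagutado.

wagutado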